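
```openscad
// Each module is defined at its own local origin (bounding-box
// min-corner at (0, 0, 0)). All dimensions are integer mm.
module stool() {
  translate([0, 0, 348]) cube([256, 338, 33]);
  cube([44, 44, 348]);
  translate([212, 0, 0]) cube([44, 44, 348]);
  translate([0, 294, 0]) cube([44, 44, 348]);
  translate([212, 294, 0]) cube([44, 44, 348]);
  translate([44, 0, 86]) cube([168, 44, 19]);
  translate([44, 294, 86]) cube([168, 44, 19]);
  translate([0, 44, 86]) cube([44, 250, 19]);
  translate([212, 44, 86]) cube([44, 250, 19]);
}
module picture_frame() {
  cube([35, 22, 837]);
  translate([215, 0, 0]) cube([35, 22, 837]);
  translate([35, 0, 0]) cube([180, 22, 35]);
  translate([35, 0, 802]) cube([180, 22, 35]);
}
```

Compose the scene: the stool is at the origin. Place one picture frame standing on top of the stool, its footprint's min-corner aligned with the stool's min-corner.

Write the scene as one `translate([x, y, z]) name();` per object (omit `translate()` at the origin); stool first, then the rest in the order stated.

stool();
translate([0, 0, 381]) picture_frame();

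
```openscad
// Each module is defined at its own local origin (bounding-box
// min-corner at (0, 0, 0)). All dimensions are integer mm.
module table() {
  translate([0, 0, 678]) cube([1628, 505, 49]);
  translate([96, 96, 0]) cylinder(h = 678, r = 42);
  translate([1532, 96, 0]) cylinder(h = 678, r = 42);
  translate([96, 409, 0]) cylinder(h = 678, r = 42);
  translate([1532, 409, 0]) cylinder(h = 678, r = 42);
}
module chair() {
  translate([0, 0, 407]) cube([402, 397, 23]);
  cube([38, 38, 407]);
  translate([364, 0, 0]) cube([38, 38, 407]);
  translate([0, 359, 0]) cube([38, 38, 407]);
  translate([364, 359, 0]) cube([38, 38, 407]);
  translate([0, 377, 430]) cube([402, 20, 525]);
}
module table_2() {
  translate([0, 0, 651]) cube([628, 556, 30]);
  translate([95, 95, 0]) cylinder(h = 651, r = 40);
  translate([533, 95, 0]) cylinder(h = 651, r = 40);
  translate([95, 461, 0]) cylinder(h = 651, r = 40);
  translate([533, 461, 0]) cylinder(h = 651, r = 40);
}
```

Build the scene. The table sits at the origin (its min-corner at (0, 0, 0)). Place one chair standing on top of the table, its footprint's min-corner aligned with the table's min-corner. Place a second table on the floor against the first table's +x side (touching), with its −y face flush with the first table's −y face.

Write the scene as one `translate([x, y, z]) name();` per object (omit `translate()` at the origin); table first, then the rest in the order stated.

table();
translate([0, 0, 727]) chair();
translate([1628, 0, 0]) table_2();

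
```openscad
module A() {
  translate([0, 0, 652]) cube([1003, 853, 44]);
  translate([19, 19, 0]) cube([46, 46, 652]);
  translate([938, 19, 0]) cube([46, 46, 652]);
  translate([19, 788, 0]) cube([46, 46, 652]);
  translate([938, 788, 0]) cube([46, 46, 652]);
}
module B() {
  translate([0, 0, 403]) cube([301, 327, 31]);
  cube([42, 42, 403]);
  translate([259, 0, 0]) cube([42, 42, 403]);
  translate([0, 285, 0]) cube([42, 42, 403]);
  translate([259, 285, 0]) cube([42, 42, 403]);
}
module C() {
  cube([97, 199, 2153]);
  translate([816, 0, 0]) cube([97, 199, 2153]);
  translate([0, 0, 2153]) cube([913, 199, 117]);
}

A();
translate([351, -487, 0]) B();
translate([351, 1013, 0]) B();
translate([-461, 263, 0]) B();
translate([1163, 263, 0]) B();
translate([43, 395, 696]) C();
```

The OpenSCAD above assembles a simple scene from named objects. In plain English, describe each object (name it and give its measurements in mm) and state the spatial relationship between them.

A is a table: top 1003 mm (x) × 853 mm (y), 44 mm thick, upper face at z = 696 mm, on four 46×46 mm square legs, each inset 19 mm from the nearest pair of top edges, running from z = 0 to the bottom of the top.

B is a simple wooden stool: a rectangular seat 301 mm (x) by 327 mm (y), 31 mm thick, top face at z = 434 mm, on four square legs, each 42×42 mm in cross-section. The legs rest on z = 0, each flush with a corner of the seat.

C is a door frame. The clear opening is 719 mm wide and 2153 mm high. Two 97 mm wide jambs, 199 mm deep, stand either side of the opening from the floor to the top of the opening. A 117 mm thick head sits across the top of both jambs, spanning the full outside width of the frame.

Four stools sit around the table at the −y, +y, −x, +x sides. The door frame is on top of the table.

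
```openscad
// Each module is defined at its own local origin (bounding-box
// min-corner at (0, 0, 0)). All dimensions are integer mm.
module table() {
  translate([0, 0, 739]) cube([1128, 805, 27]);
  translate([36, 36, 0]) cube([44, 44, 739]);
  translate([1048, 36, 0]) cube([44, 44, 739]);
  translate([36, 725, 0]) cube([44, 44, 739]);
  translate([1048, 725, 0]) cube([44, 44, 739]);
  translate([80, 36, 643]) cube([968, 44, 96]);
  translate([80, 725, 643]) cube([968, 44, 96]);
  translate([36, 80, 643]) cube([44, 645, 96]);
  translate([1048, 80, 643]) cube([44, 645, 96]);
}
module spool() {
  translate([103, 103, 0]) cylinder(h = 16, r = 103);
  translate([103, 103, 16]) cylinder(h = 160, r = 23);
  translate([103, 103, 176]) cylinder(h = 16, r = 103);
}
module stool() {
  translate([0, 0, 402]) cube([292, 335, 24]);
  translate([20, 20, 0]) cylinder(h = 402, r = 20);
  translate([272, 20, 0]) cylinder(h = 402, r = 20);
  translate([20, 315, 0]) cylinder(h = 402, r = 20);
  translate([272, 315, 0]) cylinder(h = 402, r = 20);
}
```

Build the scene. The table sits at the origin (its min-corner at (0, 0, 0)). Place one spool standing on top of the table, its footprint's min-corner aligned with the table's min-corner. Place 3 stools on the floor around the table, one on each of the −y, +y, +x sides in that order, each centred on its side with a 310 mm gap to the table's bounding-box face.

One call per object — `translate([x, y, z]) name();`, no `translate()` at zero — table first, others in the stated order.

table();
translate([0, 0, 766]) spool();
translate([418, -645, 0]) stool();
translate([418, 1115, 0]) stool();
translate([1438, 235, 0]) stool();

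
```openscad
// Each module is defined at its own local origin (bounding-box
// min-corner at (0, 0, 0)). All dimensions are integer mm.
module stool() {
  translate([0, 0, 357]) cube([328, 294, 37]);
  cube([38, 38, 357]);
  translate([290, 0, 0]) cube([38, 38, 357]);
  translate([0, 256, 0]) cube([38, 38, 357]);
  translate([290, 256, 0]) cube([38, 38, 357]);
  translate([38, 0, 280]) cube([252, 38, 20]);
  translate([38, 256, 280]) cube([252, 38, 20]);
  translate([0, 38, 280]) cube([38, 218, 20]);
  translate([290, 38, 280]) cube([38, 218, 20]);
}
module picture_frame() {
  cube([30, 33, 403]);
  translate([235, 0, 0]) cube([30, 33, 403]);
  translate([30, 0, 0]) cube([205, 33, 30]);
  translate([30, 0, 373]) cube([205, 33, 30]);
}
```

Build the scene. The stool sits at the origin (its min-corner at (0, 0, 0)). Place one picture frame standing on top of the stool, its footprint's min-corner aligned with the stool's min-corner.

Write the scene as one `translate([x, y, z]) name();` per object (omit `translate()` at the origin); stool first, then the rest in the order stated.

stool();
translate([0, 0, 394]) picture_frame();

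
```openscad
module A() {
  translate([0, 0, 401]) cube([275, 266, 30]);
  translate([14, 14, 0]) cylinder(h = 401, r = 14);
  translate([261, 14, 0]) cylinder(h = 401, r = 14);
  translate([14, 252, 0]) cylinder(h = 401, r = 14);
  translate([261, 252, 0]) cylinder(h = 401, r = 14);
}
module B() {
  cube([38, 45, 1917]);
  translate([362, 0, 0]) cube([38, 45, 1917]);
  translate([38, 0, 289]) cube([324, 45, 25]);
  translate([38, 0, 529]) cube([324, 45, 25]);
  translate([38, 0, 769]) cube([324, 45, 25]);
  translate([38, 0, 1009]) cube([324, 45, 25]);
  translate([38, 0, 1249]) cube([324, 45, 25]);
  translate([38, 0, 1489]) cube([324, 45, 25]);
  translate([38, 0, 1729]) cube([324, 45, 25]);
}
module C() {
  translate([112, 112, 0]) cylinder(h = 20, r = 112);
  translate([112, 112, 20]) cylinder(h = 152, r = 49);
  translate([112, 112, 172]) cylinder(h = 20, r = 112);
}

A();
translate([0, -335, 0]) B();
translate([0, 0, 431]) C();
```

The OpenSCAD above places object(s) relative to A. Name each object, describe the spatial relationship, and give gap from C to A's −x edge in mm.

The spool's min-x is at 0; the stool's min-x is 0; gap = 0 mm.

A is a stool. B is a ladder. C is a spool. The ladder is on the floor beside the stool on its −y side. The spool is on top of the stool. The gap from the spool to the stool's −x edge is 0 mm.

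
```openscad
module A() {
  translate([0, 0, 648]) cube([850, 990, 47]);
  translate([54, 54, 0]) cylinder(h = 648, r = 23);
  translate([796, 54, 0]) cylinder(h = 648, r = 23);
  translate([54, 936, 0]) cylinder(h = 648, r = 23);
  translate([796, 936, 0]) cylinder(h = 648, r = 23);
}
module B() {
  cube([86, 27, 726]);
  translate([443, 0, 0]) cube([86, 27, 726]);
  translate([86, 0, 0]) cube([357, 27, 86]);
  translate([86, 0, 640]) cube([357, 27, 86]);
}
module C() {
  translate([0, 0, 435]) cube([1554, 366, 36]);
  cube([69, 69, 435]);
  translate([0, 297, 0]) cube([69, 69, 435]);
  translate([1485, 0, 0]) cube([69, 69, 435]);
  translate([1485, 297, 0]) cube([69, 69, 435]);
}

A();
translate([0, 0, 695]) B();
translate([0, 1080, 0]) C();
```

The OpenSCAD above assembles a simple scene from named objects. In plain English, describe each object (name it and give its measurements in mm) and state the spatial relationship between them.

A is a rectangular dining table. The top is 850×990×47 mm with its upper surface at z = 695 mm. It stands on four round legs of 46 mm diameter, each leg's bounding box inset 31 mm from the nearest pair of top edges, running from the floor to the underside of the top.

B is a picture frame with a 357×554 mm rectangular opening (x by z) and a uniform 86 mm border on every side. Frame depth is 27 mm along y. It is built from two vertical stiles running the full outside height and two horizontal rails spanning the gap between the stiles.

C is a bench: a 1554×366 mm seat slab, 36 mm thick, top at z = 471 mm, on four 69×69 mm square legs flush with the seat corners and standing on z = 0.

The picture frame is on top of the table. The bench is on the floor beside the table on its +y side.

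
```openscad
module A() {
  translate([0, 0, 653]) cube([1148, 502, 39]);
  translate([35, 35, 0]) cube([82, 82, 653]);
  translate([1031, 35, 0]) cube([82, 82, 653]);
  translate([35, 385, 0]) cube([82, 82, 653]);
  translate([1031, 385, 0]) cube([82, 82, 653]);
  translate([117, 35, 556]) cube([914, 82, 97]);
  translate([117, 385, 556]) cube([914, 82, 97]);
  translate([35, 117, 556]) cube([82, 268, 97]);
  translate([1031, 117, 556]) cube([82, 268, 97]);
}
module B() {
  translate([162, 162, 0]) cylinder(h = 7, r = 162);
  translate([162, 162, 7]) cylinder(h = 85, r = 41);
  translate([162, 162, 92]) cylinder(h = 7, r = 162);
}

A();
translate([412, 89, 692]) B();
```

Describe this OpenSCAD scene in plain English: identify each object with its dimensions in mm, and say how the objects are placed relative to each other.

A is a table with a 1148×502 mm rectangular top, 39 mm thick, top surface at z = 692 mm, supported by four 82×82 mm square legs, each inset 35 mm from the nearest pair of top edges, running from the floor. Four apron rails, 82 mm thick and 97 mm tall, run between adjacent legs with their top edges flush with the underside of the top and their outer faces flush with the legs' outer faces.

B is a spool: two coaxial disc flanges of radius 162 mm and thickness 7 mm, joined by a core cylinder of radius 41 mm and height 85 mm. The lower flange rests on z = 0 and the three cylinders share a vertical axis.

The spool is on top of the table, centred.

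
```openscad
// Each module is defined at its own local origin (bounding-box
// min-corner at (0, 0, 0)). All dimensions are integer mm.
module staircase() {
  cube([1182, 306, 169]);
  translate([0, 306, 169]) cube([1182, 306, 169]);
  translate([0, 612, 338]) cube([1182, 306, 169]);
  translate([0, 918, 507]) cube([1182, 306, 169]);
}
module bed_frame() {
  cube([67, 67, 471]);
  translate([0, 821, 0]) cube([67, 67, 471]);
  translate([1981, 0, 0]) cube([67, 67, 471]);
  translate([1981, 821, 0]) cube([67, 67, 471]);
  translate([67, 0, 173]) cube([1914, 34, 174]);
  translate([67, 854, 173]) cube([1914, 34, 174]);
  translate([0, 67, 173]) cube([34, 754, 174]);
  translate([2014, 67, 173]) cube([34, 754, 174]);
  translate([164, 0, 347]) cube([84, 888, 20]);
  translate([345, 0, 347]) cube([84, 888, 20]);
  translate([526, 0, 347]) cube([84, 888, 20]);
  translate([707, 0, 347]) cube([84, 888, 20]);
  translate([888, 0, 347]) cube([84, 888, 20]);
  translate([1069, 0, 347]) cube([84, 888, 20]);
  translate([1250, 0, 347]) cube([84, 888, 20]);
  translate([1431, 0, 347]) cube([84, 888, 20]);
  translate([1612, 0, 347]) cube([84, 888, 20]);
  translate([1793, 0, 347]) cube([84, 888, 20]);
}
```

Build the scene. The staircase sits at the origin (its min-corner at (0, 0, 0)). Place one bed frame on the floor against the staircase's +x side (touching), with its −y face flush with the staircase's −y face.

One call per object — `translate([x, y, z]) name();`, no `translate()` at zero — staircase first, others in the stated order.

staircase();
translate([1182, 0, 0]) bed_frame();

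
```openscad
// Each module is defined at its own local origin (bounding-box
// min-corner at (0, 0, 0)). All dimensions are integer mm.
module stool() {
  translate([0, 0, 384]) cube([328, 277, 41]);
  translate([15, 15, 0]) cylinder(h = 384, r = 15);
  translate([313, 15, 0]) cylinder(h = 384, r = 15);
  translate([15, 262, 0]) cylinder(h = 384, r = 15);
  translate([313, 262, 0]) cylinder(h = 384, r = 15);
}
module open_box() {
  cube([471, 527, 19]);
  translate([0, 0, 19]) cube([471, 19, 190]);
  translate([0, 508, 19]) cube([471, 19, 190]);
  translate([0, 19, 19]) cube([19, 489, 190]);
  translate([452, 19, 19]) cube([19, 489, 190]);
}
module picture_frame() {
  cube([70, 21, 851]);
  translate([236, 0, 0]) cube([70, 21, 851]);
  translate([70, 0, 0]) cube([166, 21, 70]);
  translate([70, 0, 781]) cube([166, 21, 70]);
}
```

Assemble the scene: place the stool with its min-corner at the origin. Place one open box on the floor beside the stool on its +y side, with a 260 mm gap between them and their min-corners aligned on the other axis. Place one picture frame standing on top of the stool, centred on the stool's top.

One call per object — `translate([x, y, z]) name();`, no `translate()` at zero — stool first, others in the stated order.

stool();
translate([0, 537, 0]) open_box();
translate([11, 128, 425]) picture_frame();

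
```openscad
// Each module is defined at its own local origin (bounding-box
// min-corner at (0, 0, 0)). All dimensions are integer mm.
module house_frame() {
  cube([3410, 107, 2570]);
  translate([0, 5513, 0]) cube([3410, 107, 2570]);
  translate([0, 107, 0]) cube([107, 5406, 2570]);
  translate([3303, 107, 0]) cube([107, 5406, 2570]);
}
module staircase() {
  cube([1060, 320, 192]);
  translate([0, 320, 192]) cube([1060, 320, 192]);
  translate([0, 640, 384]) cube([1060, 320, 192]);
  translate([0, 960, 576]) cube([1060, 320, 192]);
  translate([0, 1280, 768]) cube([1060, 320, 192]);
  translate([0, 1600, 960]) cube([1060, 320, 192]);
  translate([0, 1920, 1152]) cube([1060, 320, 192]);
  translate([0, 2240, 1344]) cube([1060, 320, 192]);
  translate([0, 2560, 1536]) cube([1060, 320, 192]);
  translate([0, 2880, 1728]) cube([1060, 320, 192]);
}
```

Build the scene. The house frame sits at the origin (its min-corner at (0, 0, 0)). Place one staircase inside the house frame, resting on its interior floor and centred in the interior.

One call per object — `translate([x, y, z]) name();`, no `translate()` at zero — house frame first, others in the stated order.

house_frame();
translate([1175, 1210, 0]) staircase();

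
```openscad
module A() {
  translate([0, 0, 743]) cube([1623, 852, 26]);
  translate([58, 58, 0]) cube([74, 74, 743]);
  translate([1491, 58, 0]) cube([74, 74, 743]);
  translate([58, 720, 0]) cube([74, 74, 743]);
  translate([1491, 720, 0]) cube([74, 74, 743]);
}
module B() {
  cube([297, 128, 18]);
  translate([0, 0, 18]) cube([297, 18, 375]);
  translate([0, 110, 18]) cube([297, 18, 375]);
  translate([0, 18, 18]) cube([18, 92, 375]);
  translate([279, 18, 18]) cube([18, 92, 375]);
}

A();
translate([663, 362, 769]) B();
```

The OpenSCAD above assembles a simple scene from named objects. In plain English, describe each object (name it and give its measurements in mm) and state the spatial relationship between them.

A is a table with a 1623×852 mm rectangular top, 26 mm thick, top surface at z = 769 mm, supported by four 74×74 mm square legs, each inset 58 mm from the nearest pair of top edges, running from the floor.

B is an open-topped rectangular box: outside dimensions 297×128×393 mm, with a uniform wall and base thickness of 18 mm. The base is a full 297×128 slab on the floor; four walls sit on top of the base. The front and back walls (the −y and +y sides) span the full width; the two side walls fit between them.

The open box is on top of the table, centred.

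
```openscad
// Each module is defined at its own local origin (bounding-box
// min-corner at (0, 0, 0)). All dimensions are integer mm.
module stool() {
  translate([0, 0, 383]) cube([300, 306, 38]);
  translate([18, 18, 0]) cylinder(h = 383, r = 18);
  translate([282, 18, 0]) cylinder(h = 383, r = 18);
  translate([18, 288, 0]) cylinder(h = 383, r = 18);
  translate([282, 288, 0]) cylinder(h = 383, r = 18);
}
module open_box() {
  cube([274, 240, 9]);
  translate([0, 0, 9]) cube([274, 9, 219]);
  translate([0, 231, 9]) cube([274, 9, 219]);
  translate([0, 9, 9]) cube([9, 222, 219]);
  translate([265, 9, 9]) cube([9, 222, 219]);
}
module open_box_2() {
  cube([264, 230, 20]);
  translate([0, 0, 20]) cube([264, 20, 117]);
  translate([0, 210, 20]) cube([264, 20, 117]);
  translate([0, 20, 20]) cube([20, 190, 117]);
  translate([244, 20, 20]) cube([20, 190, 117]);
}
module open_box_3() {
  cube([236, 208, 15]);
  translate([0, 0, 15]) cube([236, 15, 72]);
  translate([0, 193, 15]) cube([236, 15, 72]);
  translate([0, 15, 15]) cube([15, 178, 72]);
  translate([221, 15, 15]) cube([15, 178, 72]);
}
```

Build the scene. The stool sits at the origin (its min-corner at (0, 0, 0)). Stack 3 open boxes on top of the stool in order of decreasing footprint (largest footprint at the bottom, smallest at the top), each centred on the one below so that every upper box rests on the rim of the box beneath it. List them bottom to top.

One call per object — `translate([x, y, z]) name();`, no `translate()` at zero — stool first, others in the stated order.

stool();
translate([13, 33, 421]) open_box();
translate([18, 38, 649]) open_box_2();
translate([32, 49, 786]) open_box_3();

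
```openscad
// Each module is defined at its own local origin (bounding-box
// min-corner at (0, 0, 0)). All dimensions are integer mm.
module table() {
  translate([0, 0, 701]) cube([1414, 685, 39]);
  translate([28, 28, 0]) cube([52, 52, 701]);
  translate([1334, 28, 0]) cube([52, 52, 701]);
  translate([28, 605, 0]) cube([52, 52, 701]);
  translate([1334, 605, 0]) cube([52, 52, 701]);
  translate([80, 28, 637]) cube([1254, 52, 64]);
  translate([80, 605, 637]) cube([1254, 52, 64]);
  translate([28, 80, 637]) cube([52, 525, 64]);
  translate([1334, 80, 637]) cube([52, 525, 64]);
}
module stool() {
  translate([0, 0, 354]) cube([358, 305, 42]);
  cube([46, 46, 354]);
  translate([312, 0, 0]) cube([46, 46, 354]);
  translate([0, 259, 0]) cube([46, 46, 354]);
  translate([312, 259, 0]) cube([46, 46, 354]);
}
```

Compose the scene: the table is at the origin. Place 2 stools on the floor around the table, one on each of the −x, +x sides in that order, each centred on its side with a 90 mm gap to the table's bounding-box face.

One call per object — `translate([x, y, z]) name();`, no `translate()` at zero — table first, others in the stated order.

table();
translate([-448, 190, 0]) stool();
translate([1504, 190, 0]) stool();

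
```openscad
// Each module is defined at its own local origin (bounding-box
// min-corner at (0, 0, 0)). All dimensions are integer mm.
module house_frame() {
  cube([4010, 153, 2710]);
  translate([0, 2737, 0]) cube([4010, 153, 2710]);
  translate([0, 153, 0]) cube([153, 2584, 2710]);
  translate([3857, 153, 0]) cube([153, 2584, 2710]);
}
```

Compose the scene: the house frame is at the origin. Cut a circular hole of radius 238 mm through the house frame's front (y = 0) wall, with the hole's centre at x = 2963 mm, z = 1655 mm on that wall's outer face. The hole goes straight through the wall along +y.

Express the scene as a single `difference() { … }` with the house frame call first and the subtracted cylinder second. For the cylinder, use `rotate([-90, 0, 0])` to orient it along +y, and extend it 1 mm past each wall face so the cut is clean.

difference() {
  house_frame();
  translate([2963, -1, 1655]) rotate([-90, 0, 0]) cylinder(h = 155, r = 238);
}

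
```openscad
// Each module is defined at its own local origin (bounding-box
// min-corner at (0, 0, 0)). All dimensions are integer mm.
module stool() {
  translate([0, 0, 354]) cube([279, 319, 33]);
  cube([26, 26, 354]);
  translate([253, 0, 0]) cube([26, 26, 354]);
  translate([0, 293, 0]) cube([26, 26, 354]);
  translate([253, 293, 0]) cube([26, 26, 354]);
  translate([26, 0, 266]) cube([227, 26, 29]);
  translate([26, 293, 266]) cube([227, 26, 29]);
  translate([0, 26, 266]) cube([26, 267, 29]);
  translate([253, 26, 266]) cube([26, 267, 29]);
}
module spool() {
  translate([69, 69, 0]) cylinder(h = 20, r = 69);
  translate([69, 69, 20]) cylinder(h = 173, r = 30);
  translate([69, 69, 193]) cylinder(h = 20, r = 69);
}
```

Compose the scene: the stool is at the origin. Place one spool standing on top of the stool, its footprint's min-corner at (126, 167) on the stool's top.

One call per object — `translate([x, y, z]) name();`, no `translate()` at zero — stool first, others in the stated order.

stool();
translate([126, 167, 387]) spool();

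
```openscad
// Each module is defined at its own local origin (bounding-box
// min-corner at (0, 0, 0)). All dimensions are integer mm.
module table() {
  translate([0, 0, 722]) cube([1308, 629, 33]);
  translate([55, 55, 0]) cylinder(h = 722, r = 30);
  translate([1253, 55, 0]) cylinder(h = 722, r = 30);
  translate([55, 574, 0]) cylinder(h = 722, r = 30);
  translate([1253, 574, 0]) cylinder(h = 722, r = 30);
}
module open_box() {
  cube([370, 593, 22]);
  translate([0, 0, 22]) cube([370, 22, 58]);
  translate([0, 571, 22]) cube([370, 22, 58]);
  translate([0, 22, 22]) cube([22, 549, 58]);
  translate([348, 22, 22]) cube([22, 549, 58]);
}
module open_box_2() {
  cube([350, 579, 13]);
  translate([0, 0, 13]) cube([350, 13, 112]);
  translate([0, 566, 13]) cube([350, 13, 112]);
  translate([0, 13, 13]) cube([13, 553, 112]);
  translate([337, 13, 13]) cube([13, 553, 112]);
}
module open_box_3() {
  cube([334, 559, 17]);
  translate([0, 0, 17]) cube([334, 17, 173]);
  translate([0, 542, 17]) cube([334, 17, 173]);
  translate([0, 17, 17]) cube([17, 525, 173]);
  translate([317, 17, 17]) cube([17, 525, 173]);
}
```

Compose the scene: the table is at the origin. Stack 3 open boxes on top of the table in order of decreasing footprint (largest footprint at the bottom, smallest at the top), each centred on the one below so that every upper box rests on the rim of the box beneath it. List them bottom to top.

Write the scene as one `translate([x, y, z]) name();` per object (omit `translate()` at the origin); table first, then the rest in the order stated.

table();
translate([469, 18, 755]) open_box();
translate([479, 25, 835]) open_box_2();
translate([487, 35, 960]) open_box_3();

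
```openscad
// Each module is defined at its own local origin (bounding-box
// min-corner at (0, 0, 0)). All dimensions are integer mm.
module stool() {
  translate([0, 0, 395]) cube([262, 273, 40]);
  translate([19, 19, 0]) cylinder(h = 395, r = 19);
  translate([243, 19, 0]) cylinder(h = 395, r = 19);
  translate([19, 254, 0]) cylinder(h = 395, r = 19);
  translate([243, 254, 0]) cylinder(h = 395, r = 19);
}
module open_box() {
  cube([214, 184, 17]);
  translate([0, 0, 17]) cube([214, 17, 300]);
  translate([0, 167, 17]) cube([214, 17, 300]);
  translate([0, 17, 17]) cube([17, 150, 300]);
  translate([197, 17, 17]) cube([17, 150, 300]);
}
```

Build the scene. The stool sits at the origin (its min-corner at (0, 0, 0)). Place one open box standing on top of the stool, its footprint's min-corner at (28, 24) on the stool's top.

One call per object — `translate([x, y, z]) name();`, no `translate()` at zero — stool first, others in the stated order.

stool();
translate([28, 24, 435]) open_box();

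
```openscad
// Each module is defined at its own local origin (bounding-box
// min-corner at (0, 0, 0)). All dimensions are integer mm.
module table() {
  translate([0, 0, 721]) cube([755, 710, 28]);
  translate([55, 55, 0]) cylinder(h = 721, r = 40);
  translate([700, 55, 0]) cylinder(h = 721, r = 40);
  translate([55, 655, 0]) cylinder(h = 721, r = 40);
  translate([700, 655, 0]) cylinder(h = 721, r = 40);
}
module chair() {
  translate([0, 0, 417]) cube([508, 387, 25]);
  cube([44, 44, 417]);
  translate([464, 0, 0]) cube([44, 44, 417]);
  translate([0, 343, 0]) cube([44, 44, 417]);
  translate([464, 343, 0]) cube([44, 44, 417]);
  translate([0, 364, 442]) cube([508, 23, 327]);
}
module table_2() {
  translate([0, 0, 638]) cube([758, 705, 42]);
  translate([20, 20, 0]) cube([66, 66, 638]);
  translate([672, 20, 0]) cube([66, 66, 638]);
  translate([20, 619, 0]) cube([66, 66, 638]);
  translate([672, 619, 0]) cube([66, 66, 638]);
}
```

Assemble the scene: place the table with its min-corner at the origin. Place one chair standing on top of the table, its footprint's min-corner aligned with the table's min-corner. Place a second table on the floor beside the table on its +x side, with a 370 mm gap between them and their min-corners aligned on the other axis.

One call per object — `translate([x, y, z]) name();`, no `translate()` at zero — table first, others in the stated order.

table();
translate([0, 0, 749]) chair();
translate([1125, 0, 0]) table_2();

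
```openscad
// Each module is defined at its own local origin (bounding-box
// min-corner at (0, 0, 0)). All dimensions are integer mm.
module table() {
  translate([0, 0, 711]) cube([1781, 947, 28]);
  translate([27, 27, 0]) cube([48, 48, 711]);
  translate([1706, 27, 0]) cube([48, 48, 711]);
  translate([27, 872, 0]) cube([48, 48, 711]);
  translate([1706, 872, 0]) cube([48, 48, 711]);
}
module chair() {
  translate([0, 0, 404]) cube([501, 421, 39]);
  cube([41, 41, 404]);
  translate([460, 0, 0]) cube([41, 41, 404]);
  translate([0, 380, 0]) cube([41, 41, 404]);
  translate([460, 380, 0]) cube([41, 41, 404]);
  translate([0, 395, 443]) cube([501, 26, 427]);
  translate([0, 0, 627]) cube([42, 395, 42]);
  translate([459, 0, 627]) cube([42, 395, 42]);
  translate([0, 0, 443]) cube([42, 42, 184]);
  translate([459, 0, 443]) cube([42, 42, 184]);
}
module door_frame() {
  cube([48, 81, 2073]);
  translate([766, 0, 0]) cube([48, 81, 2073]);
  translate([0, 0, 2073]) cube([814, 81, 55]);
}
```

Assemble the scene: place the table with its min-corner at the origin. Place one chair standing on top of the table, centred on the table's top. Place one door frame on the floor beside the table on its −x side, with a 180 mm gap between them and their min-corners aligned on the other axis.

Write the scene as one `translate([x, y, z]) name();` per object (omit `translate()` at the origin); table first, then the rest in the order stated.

table();
translate([640, 263, 739]) chair();
translate([-994, 0, 0]) door_frame();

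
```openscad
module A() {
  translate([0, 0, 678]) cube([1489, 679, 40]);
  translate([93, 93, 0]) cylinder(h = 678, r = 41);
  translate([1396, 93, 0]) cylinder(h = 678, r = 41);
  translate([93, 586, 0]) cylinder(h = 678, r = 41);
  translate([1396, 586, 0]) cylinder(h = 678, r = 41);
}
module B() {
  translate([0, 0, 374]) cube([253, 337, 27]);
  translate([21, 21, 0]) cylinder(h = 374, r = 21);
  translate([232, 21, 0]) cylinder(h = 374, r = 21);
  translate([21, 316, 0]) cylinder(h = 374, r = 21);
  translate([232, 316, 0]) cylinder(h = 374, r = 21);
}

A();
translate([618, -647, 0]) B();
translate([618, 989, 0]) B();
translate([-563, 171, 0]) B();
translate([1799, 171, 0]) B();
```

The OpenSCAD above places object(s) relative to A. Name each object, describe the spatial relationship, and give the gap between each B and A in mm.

A is a table. B is a stool. Four stools sit around the table at the −y, +y, −x, +x sides. The gap between each stool and the table is 310 mm.

Each stool's nearest face is 310 mm from the table's bounding box.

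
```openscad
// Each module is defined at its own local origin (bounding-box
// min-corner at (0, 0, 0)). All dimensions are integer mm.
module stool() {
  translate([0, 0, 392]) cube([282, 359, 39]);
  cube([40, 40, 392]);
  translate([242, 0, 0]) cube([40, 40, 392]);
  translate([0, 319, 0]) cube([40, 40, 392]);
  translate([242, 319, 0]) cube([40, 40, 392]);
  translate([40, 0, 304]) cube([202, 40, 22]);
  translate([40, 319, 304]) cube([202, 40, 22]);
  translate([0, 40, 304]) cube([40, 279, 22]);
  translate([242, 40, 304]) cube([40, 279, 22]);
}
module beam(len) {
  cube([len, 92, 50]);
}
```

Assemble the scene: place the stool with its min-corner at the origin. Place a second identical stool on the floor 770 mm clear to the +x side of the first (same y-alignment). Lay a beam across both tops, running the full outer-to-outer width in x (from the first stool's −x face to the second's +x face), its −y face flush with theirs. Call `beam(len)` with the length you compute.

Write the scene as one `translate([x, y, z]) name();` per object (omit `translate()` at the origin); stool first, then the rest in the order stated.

stool();
translate([1052, 0, 0]) stool();
translate([0, 0, 431]) beam(1334);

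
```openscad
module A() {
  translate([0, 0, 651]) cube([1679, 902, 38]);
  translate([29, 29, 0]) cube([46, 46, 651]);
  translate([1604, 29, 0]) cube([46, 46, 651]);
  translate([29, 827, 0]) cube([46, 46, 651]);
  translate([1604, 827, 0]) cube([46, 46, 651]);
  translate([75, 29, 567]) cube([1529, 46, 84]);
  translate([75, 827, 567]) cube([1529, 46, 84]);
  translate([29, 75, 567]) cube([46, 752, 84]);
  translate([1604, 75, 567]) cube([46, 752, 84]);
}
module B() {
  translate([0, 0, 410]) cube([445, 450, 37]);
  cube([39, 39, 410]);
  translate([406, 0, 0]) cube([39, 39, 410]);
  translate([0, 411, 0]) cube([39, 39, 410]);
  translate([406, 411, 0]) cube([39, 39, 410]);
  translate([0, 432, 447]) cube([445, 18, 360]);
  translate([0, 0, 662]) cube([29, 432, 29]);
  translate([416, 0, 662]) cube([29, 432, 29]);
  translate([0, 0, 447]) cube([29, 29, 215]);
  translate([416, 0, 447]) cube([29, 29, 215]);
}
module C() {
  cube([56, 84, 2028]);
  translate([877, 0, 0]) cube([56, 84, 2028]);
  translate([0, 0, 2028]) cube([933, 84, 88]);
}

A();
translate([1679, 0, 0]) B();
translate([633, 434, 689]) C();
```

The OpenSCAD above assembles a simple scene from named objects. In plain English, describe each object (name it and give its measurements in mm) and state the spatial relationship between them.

A is a table: top 1679 mm (x) × 902 mm (y), 38 mm thick, upper face at z = 689 mm, on four 46×46 mm square legs, each inset 29 mm from the nearest pair of top edges, running from z = 0 to the bottom of the top. Four apron rails, 46 mm thick and 84 mm tall, run between adjacent legs with their top edges flush with the underside of the top and their outer faces flush with the legs' outer faces.

B is a chair. The seat is a 445×450×37 mm slab with its top at z = 447 mm, on four 39×39 mm corner legs (flush with the seat edges, standing on z = 0). A flat backrest 18 mm thick, 360 mm tall, spans the full seat width and rises from the seat top along its +y edge, rear face flush with the rear of the seat. Two armrests of 29×29 mm section run along each side from the seat's front edge to the front of the backrest, top faces 244 mm above the seat top and outer faces flush with the seat's x-edges; a 29×29 mm post under the front of each armrest stands on the seat at the front corner.

C is a rectangular door frame: two vertical jambs of 56×84 mm section, 2028 mm tall, with a clear opening 821 mm wide between their inner faces. A header 88 mm tall and 84 mm deep lies on top of the jambs and spans the full outside width.

The chair is against the table's +x side, with their −y faces flush. The door frame is on top of the table.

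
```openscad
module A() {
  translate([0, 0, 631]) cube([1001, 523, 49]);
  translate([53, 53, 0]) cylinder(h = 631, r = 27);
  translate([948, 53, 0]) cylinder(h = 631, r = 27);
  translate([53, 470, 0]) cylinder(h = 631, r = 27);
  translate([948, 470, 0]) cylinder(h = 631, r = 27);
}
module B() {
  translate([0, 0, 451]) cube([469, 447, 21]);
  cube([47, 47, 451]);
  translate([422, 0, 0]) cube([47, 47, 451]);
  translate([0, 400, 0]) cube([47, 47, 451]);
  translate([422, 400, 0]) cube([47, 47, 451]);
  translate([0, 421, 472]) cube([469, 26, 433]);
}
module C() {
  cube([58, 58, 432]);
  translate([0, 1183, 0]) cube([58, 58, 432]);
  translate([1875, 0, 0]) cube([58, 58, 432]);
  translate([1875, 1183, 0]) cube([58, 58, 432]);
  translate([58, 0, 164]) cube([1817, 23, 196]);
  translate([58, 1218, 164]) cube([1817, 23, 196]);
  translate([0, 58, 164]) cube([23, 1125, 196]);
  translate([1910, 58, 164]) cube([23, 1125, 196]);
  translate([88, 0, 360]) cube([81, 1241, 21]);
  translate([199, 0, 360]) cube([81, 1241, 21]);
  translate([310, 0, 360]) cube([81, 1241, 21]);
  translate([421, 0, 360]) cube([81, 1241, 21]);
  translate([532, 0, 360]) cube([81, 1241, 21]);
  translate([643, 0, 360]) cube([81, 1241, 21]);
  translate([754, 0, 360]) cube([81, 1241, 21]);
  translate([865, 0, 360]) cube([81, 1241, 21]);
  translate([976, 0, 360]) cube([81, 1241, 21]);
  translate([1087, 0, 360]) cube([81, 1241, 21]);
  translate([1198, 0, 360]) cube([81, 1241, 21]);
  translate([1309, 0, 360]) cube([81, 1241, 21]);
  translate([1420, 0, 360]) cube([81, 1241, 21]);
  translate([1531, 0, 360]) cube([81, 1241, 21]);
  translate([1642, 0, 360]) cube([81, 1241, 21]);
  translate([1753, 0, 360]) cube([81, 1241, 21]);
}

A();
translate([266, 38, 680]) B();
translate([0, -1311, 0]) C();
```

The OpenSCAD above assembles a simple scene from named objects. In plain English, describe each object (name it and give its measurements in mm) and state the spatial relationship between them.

A is a rectangular dining table. The top is 1001×523×49 mm with its upper surface at z = 680 mm. It stands on four round legs of 54 mm diameter, each leg's bounding box inset 26 mm from the nearest pair of top edges, running from the floor to the underside of the top.

B is a chair: 469×447 mm seat, 21 mm thick, top at z = 472 mm, on four 47 mm square corner legs flush with the seat edges. A 26 mm thick backrest slab spans the full seat width, extending 433 mm above the seat top, its back face flush with the seat's +y edge.

C is a bed frame 1933 mm long (x) by 1241 mm wide (y). Four 58×58 mm corner posts, 432 mm tall, at the corners of the footprint. Four rails of 23 mm thickness and 196 mm height run between adjacent posts with their undersides at z = 164 mm, their outer faces flush with the outside of the frame (the two x-running rails run between the posts' inner faces; the two y-running rails run between the posts' inner faces). 16 slats, each 81 mm wide (x) and 21 mm thick, lie across the top of the two x-running rails, running the full 1241 mm width of the frame in y; the slats are evenly spaced along x between the inner faces of the end posts with equal gaps (rounded down to the nearest mm) at the −x end and between each pair — any rounding remainder accumulates at the +x end.

The chair is on top of the table, centred. The bed frame is on the floor beside the table on its −y side.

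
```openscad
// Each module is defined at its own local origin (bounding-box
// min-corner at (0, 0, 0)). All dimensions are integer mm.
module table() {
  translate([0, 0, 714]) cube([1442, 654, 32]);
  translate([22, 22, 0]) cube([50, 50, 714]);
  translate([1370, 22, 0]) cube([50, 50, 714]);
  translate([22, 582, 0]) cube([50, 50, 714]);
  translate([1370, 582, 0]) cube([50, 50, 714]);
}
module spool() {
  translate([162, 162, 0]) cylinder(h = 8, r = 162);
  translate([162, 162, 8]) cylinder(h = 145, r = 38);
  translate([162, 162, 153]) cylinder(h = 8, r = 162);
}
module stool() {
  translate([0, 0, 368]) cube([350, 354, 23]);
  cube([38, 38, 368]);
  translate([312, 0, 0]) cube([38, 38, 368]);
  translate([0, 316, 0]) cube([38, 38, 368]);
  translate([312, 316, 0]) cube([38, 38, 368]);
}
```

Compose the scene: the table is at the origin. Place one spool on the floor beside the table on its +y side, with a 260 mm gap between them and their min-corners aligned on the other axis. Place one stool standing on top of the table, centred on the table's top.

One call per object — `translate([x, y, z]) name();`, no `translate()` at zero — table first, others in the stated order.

table();
translate([0, 914, 0]) spool();
translate([546, 150, 746]) stool();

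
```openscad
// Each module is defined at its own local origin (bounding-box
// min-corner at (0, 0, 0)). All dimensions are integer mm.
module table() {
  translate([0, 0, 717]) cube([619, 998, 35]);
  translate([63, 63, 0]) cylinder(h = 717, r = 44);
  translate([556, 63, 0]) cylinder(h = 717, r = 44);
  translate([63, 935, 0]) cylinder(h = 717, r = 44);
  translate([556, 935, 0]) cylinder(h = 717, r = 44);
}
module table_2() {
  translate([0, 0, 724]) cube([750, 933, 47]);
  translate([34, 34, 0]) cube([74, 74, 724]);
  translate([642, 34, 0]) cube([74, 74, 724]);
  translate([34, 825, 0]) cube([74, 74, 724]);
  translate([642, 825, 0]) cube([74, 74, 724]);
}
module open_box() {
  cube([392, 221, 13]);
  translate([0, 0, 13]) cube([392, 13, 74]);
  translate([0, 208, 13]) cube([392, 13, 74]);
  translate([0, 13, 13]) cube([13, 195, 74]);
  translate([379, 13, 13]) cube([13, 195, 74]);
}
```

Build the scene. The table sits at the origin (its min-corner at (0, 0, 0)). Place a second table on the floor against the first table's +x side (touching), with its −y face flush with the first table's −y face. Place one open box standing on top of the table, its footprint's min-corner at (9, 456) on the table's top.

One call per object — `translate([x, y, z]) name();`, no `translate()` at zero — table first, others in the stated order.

table();
translate([619, 0, 0]) table_2();
translate([9, 456, 752]) open_box();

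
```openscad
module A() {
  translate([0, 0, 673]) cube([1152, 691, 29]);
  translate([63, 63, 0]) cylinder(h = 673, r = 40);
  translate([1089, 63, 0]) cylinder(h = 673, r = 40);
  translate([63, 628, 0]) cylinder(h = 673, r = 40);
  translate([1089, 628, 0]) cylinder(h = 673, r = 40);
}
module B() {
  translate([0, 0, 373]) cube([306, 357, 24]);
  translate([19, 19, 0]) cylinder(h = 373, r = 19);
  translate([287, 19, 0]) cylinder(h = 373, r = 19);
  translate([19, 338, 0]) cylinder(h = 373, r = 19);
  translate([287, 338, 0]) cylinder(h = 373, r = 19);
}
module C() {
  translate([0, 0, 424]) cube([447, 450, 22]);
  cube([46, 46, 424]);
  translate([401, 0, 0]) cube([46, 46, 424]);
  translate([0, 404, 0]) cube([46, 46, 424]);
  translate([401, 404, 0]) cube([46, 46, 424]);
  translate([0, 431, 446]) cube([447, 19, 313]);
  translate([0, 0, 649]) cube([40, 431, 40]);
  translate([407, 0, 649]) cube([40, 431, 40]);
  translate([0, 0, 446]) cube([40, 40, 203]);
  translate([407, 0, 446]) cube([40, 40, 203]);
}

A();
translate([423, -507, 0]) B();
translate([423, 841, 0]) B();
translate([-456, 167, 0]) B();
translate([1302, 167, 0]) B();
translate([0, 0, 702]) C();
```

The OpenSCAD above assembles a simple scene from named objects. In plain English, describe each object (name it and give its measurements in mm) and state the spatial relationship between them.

A is a table with a 1152×691 mm rectangular top, 29 mm thick, top surface at z = 702 mm, supported by four round legs of 80 mm diameter, each leg's bounding box inset 23 mm from the nearest pair of top edges, running from the floor.

B is a four-legged stool. The seat is a 306×357×24 mm slab whose top surface is at z = 397 mm; four round legs, each 38 mm in diameter, run from the floor (z = 0) to the underside of the seat, each leg's axis is inset half a diameter from the nearest pair of seat edges (so the leg's bounding box is flush with the corner).

C is a chair: 447×450 mm seat, 22 mm thick, top at z = 446 mm, on four 46 mm square corner legs flush with the seat edges. A 19 mm thick backrest slab spans the full seat width, extending 313 mm above the seat top, its back face flush with the seat's +y edge. Two armrests of 40×40 mm section run along each side from the seat's front edge to the front of the backrest, top faces 243 mm above the seat top and outer faces flush with the seat's x-edges; a 40×40 mm post under the front of each armrest stands on the seat at the front corner.

Four stools sit around the table at the −y, +y, −x, +x sides. The chair is on top of the table.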